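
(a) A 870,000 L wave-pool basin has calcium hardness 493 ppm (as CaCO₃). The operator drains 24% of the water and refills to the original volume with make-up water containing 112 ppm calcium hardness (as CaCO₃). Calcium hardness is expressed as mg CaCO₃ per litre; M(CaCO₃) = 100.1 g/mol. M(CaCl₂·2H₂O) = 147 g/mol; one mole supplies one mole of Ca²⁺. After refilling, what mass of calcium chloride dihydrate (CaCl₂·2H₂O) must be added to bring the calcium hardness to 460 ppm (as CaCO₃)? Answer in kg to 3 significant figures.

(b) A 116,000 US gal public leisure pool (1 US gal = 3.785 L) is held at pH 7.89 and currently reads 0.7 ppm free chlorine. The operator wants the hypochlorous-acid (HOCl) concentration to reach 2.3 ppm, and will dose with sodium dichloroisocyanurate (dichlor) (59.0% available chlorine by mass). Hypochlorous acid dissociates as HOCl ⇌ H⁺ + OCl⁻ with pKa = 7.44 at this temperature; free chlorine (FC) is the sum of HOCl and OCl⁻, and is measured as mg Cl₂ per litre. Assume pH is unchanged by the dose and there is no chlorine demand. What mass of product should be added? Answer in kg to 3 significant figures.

(a) 74.7 kg; (b) 6.01 kg

(a) After draining 24% and refilling: 493 × 0.76 + 112 × 0.24 = 401.56 ppm.
(a) Deficit to target: 460 − 401.56 = 58.44 mg/L.
(a) As CaCO₃: 58.44 mg/L × 870,000 L = 50,840 g; ÷ 100.1 = 507.9 mol Ca²⁺.
(a) Mass: 507.9 × 147 = 74,660 g.

(b) Volume: 116,000 US gal × 3.785 L/gal = 439,060 L.
(b) [OCl⁻]/[HOCl] = 10^(pH − pKa) = 10^(7.89 − 7.44) = 2.818; fraction as HOCl = 1/(1 + 2.818) = 0.2619.
(b) Free chlorine required for 2.3 ppm HOCl: 2.3 / 0.2619 = 8.782 ppm.
(b) FC to add: 8.782 − 0.7 = 8.082 mg/L as Cl₂.
(b) Cl₂ equivalent: 8.082 mg/L × 439,060 L = 3549 g.
(b) Product at 59.0% available Cl: 3549 / 0.59 = 6015 g.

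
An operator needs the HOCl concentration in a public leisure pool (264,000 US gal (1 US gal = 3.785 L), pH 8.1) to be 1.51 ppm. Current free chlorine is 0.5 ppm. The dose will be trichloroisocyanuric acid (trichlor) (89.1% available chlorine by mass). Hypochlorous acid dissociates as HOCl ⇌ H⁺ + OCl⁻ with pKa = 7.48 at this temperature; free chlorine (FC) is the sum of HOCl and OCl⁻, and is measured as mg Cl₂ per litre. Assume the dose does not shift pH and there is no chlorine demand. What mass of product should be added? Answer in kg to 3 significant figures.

Volume: 264,000 US gal × 3.785 L/gal = 999,240 L.
[OCl⁻]/[HOCl] = 10^(pH − pKa) = 10^(8.1 − 7.48) = 4.169; fraction as HOCl = 1/(1 + 4.169) = 0.1935.
Free chlorine required for 1.51 ppm HOCl: 1.51 / 0.1935 = 7.805 ppm.
FC to add: 7.805 − 0.5 = 7.305 mg/L as Cl₂.
Cl₂ equivalent: 7.305 mg/L × 999,240 L = 7299 g.
Product at 89.1% available Cl: 7299 / 0.891 = 8192 g.

8.19 kg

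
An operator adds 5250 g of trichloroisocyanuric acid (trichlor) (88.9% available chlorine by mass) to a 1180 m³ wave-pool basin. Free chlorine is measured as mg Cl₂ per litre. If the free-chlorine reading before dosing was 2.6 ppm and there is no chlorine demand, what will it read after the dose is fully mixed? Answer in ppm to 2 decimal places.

6.56 ppm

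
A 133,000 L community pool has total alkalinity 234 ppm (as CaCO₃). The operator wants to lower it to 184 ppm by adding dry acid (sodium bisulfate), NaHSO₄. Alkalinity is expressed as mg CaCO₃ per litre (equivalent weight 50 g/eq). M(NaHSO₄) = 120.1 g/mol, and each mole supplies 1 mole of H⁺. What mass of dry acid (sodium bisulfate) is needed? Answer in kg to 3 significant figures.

16.0 kg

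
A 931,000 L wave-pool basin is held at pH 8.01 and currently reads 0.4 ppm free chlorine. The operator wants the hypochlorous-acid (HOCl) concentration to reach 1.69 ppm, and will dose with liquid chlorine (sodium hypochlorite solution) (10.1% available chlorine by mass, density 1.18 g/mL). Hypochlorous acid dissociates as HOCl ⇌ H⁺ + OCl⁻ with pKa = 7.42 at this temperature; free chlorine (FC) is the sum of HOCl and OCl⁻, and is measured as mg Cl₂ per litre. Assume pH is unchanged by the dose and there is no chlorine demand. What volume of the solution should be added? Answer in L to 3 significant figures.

[OCl⁻]/[HOCl] = 10^(pH − pKa) = 10^(8.01 − 7.42) = 3.89; fraction as HOCl = 1/(1 + 3.89) = 0.2045.
Free chlorine required for 1.69 ppm HOCl: 1.69 / 0.2045 = 8.265 ppm.
FC to add: 8.265 − 0.4 = 7.865 mg/L as Cl₂.
Cl₂ equivalent: 7.865 mg/L × 931,000 L = 7322 g.
Product at 10.1% available Cl: 7322 / 0.101 = 72,500 g.
Volume: 72,500 g ÷ 1.18 g/mL = 61,440 mL.

61.4 L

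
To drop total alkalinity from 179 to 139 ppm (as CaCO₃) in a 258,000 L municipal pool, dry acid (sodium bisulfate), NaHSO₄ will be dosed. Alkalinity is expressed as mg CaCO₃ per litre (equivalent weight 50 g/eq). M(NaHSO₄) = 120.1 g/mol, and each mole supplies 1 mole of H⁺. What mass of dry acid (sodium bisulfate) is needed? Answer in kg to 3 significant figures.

24.8 kg

Alkalinity to neutralize: (179 − 139) = 40 mg/L as CaCO₃ × 258,000 L = 10,320 g as CaCO₃.
Equivalents of H⁺ required: 10,320 ÷ 50 g/eq = 206.4 eq = 206.4 mol NaHSO₄.
Mass of NaHSO₄: 206.4 × 120.1 = 24,790 g.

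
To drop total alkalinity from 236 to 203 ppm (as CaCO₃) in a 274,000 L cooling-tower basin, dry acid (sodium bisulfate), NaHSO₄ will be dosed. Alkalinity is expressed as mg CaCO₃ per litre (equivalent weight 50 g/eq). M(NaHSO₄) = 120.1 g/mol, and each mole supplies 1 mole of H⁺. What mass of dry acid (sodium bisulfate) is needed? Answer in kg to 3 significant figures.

21.7 kg

Alkalinity to neutralize: (236 − 203) = 33 mg/L as CaCO₃ × 274,000 L = 9042 g as CaCO₃.
Equivalents of H⁺ required: 9042 ÷ 50 g/eq = 180.8 eq = 180.8 mol NaHSO₄.
Mass of NaHSO₄: 180.8 × 120.1 = 21,720 g.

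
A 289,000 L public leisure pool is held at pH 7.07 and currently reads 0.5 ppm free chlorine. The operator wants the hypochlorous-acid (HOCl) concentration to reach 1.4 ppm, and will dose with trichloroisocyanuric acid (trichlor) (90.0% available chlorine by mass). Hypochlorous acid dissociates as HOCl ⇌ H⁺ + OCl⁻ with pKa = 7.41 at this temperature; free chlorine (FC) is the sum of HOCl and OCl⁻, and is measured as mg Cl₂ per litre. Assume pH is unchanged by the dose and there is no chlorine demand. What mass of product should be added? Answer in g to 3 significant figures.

494 g

[OCl⁻]/[HOCl] = 10^(pH − pKa) = 10^(7.07 − 7.41) = 0.4571; fraction as HOCl = 1/(1 + 0.4571) = 0.6863.
Free chlorine required for 1.4 ppm HOCl: 1.4 / 0.6863 = 2.04 ppm.
FC to add: 2.04 − 0.5 = 1.54 mg/L as Cl₂.
Cl₂ equivalent: 1.54 mg/L × 289,000 L = 445 g.
Product at 90.0% available Cl: 445 / 0.9 = 494.5 g.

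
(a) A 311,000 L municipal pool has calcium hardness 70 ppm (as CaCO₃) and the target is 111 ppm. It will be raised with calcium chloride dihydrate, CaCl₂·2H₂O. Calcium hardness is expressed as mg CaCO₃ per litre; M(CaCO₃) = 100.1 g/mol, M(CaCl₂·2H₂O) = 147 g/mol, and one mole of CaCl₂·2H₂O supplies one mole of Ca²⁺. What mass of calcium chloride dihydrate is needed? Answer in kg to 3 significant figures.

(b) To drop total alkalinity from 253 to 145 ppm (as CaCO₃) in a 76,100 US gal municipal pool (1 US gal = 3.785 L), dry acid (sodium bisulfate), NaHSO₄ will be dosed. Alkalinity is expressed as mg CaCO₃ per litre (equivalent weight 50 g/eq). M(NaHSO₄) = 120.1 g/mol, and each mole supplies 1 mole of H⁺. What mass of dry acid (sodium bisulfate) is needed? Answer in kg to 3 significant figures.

(a) Hardness to add: (111 − 70) = 41 mg/L as CaCO₃ × 311,000 L = 12,750 g as CaCO₃.
(a) Moles of Ca²⁺ (1 mol Ca²⁺ ≡ 1 mol CaCO₃): 12,750 / 100.1 g/mol = 127.4 mol.
(a) Mass of CaCl₂·2H₂O: 127.4 × 147 = 18,730 g.

(b) Volume: 76,100 US gal × 3.785 L/gal = 288,038 L.
(b) Alkalinity to neutralize: (253 − 145) = 108 mg/L as CaCO₃ × 288,038 L = 31,110 g as CaCO₃.
(b) Equivalents of H⁺ required: 31,110 ÷ 50 g/eq = 622.2 eq = 622.2 mol NaHSO₄.
(b) Mass of NaHSO₄: 622.2 × 120.1 = 74,720 g.

(a) 18.7 kg; (b) 74.7 kg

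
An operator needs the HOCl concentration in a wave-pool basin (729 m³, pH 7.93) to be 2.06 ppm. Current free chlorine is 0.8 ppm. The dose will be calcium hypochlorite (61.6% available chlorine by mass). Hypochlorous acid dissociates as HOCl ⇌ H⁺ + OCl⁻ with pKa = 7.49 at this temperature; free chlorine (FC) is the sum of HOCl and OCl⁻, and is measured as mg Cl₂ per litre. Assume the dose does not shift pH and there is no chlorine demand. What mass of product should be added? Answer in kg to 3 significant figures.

Volume: 729 m³ = 729,000 L.
[OCl⁻]/[HOCl] = 10^(pH − pKa) = 10^(7.93 − 7.49) = 2.754; fraction as HOCl = 1/(1 + 2.754) = 0.2664.
Free chlorine required for 2.06 ppm HOCl: 2.06 / 0.2664 = 7.734 ppm.
FC to add: 7.734 − 0.8 = 6.934 mg/L as Cl₂.
Cl₂ equivalent: 6.934 mg/L × 729,000 L = 5055 g.
Product at 61.6% available Cl: 5055 / 0.616 = 8206 g.

8.21 kg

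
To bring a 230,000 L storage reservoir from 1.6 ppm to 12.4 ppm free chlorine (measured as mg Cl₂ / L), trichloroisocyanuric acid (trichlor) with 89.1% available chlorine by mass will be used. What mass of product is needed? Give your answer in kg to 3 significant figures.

2.79 kg

Chlorine deficit: 12.4 − 1.6 = 10.8 ppm = 10.8 mg/L as Cl₂.
Cl₂ equivalent needed: 10.8 mg/L × 230,000 L = 2,484,000 mg = 2484 g.
Product at 89.1% available chlorine: 2484 / 0.891 = 2788 g.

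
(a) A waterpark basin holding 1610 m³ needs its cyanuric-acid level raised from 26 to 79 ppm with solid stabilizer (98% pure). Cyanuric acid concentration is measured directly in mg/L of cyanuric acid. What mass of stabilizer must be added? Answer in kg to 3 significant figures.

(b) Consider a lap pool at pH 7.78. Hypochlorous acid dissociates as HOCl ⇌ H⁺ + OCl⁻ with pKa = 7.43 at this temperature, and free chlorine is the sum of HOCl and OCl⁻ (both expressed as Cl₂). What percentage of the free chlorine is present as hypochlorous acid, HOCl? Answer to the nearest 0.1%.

(a) 87.1 kg; (b) 30.9%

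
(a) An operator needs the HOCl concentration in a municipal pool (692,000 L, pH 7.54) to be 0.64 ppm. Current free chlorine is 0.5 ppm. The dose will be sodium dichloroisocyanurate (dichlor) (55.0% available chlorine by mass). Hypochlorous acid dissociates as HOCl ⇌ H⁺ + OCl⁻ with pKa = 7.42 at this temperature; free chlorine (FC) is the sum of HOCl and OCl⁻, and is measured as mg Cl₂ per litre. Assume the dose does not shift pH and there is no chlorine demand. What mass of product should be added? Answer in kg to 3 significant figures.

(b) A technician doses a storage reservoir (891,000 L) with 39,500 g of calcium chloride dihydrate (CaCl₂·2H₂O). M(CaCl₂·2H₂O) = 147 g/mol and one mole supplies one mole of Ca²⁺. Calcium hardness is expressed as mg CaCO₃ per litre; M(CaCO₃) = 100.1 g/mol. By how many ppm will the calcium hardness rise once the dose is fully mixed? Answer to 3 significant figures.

(a) 1.24 kg; (b) 30.2 ppm

(a) [OCl⁻]/[HOCl] = 10^(pH − pKa) = 10^(7.54 − 7.42) = 1.318; fraction as HOCl = 1/(1 + 1.318) = 0.4314.
(a) Free chlorine required for 0.64 ppm HOCl: 0.64 / 0.4314 = 1.484 ppm.
(a) FC to add: 1.484 − 0.5 = 0.9837 mg/L as Cl₂.
(a) Cl₂ equivalent: 0.9837 mg/L × 692,000 L = 680.7 g.
(a) Product at 55.0% available Cl: 680.7 / 0.55 = 1238 g.

(b) Moles of Ca²⁺: 39,500 g ÷ 147 g/mol = 268.7 mol.
(b) As CaCO₃: 268.7 mol × 100.1 g/mol = 26,900 g.
(b) Rise: 26,900 g / 891,000 L × 1000 = 30.19 mg/L.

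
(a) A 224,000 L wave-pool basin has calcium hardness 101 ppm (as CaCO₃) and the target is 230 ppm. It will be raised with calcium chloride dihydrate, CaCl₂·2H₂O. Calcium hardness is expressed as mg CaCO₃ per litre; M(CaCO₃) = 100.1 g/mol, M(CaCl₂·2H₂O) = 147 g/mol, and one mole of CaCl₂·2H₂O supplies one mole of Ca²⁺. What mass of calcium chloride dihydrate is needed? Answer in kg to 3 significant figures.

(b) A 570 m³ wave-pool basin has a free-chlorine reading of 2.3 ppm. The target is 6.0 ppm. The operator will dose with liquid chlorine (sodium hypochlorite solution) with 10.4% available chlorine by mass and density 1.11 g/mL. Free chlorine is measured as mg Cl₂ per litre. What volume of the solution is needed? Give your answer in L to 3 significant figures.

(a) Hardness to add: (230 − 101) = 129 mg/L as CaCO₃ × 224,000 L = 28,900 g as CaCO₃.
(a) Moles of Ca²⁺ (1 mol Ca²⁺ ≡ 1 mol CaCO₃): 28,900 / 100.1 g/mol = 288.7 mol.
(a) Mass of CaCl₂·2H₂O: 288.7 × 147 = 42,430 g.

(b) Volume: 570 m³ = 570,000 L.
(b) Chlorine deficit: 6.0 − 2.3 = 3.7 ppm = 3.7 mg/L as Cl₂.
(b) Cl₂ equivalent needed: 3.7 mg/L × 570,000 L = 2,109,000 mg = 2109 g.
(b) Product at 10.4% available chlorine: 2109 / 0.104 = 20,280 g.
(b) Volume at density 1.11 g/mL: 20,280 g ÷ 1.11 g/mL = 18,270 mL.

(a) 42.4 kg; (b) 18.3 L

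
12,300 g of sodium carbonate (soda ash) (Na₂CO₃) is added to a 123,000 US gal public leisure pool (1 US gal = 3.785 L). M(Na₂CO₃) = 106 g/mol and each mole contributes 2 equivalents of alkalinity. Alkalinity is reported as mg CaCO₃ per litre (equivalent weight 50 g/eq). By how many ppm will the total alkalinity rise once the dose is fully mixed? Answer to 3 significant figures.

24.9 ppm

Volume: 123,000 US gal × 3.785 L/gal = 465,555 L.
Moles of Na₂CO₃: 12,300 g ÷ 106 g/mol = 116 mol → 232.1 eq of alkalinity.
As CaCO₃: 232.1 eq × 50 g/eq = 11,600 g.
Rise: 11,600 g / 465,555 L × 1000 = 24.92 mg/L.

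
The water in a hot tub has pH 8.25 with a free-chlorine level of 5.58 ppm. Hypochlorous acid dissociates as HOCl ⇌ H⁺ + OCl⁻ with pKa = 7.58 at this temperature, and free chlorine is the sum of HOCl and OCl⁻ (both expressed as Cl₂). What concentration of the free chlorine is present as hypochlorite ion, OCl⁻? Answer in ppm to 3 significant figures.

[OCl⁻]/[HOCl] = 10^(pH − pKa) = 10^(8.25 − 7.58) = 10^0.67 = 4.677.
Fraction as HOCl = 1 / (1 + 4.677) = 0.1761.
OCl⁻ = (1 − 0.1761) × 5.58 ppm = 4.597 ppm.

4.60 ppm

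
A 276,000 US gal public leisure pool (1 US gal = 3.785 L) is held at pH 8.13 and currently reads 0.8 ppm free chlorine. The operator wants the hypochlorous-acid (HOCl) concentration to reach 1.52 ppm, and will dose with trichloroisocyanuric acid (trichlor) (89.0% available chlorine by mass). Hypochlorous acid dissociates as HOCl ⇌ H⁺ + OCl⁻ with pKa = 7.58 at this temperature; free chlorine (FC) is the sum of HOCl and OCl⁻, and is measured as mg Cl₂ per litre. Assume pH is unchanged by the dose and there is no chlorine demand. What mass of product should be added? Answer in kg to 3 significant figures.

7.18 kg

Volume: 276,000 US gal × 3.785 L/gal = 1,044,660 L.
[OCl⁻]/[HOCl] = 10^(pH − pKa) = 10^(8.13 − 7.58) = 3.548; fraction as HOCl = 1/(1 + 3.548) = 0.2199.
Free chlorine required for 1.52 ppm HOCl: 1.52 / 0.2199 = 6.913 ppm.
FC to add: 6.913 − 0.8 = 6.113 mg/L as Cl₂.
Cl₂ equivalent: 6.113 mg/L × 1,044,660 L = 6386 g.
Product at 89.0% available Cl: 6386 / 0.89 = 7175 g.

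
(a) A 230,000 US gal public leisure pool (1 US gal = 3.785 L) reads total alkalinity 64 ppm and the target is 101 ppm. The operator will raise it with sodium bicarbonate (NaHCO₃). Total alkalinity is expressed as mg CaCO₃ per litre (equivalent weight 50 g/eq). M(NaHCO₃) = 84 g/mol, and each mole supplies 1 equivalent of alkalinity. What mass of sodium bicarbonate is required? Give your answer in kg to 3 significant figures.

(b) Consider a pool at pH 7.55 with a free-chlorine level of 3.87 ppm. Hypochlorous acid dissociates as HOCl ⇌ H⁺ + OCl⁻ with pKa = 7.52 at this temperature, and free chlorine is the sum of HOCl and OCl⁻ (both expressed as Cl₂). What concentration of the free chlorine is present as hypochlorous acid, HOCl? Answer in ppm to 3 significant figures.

(a) 54.1 kg; (b) 1.87 ppm

(a) Volume: 230,000 US gal × 3.785 L/gal = 870,550 L.
(a) Alkalinity to add: (101 − 64) = 37 mg/L as CaCO₃ × 870,550 L = 32,210 g as CaCO₃.
(a) Equivalents: 32,210 g ÷ 50 g/eq = 644.2 eq.
(a) NaHCO₃ supplies 1 eq per mole → 644.2 mol.
(a) Mass: 644.2 mol × 84 g/mol = 54,110 g.

(b) [OCl⁻]/[HOCl] = 10^(pH − pKa) = 10^(7.55 − 7.52) = 10^0.03 = 1.072.
(b) Fraction as HOCl = 1 / (1 + 1.072) = 0.4827.
(b) HOCl = 0.4827 × 3.87 ppm = 1.868 ppm.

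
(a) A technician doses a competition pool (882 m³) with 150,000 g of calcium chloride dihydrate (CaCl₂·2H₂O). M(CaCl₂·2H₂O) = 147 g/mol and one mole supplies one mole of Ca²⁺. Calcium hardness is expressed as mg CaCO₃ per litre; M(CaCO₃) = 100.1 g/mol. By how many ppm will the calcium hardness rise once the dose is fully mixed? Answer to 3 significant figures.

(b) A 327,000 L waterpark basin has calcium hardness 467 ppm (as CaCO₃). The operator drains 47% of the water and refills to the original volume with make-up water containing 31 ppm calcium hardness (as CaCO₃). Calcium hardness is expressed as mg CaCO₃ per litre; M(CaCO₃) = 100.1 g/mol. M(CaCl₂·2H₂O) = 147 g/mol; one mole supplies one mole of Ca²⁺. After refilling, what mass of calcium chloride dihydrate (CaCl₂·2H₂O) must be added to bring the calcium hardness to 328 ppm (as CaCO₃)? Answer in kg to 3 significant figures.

(a) 116 ppm; (b) 31.7 kg

(a) Volume: 882 m³ = 882,000 L.
(a) Moles of Ca²⁺: 150,000 g ÷ 147 g/mol = 1020 mol.
(a) As CaCO₃: 1020 mol × 100.1 g/mol = 102,100 g.
(a) Rise: 102,100 g / 882,000 L × 1000 = 115.8 mg/L.

(b) After draining 47% and refilling: 467 × 0.53 + 31 × 0.47 = 262.08 ppm.
(b) Deficit to target: 328 − 262.08 = 65.92 mg/L.
(b) As CaCO₃: 65.92 mg/L × 327,000 L = 21,560 g; ÷ 100.1 = 215.3 mol Ca²⁺.
(b) Mass: 215.3 × 147 = 31,660 g.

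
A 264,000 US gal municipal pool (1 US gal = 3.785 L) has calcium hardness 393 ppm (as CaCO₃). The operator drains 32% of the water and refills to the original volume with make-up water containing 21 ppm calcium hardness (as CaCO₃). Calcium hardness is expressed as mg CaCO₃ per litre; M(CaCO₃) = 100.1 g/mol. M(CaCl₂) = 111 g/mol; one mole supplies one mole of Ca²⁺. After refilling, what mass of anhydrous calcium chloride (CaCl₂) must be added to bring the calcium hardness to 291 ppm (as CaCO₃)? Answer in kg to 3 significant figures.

Volume: 264,000 US gal × 3.785 L/gal = 999,240 L.
After draining 32% and refilling: 393 × 0.68 + 21 × 0.32 = 273.96 ppm.
Deficit to target: 291 − 273.96 = 17.04 mg/L.
As CaCO₃: 17.04 mg/L × 999,240 L = 17,030 g; ÷ 100.1 = 170.1 mol Ca²⁺.
Mass: 170.1 × 111 = 18,880 g.

18.9 kg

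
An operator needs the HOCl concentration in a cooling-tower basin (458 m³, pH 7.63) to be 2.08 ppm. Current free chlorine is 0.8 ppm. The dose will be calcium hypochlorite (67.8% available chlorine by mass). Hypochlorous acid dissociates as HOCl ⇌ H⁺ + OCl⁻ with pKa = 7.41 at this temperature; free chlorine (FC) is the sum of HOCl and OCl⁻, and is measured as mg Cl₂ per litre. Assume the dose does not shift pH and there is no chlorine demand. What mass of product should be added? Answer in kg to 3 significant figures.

3.20 kg

Volume: 458 m³ = 458,000 L.
[OCl⁻]/[HOCl] = 10^(pH − pKa) = 10^(7.63 − 7.41) = 1.66; fraction as HOCl = 1/(1 + 1.66) = 0.376.
Free chlorine required for 2.08 ppm HOCl: 2.08 / 0.376 = 5.532 ppm.
FC to add: 5.532 − 0.8 = 4.732 mg/L as Cl₂.
Cl₂ equivalent: 4.732 mg/L × 458,000 L = 2167 g.
Product at 67.8% available Cl: 2167 / 0.678 = 3197 g.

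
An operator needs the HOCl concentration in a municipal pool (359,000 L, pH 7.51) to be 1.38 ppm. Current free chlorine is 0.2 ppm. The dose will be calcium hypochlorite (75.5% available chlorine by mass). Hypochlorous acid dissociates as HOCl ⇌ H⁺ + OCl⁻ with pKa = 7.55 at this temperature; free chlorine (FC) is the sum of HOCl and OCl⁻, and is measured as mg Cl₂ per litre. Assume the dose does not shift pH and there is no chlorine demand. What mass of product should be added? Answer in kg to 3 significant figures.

1.16 kg

[OCl⁻]/[HOCl] = 10^(pH − pKa) = 10^(7.51 − 7.55) = 0.912; fraction as HOCl = 1/(1 + 0.912) = 0.523.
Free chlorine required for 1.38 ppm HOCl: 1.38 / 0.523 = 2.639 ppm.
FC to add: 2.639 − 0.2 = 2.439 mg/L as Cl₂.
Cl₂ equivalent: 2.439 mg/L × 359,000 L = 875.4 g.
Product at 75.5% available Cl: 875.4 / 0.755 = 1160 g.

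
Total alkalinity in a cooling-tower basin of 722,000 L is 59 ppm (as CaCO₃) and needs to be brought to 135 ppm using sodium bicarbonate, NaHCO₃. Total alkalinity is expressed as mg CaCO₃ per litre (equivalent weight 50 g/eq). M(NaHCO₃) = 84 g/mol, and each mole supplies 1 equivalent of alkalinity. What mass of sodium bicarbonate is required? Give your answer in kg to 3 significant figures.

92.2 kg

Alkalinity to add: (135 − 59) = 76 mg/L as CaCO₃ × 722,000 L = 54,870 g as CaCO₃.
Equivalents: 54,870 g ÷ 50 g/eq = 1097 eq.
NaHCO₃ supplies 1 eq per mole → 1097 mol.
Mass: 1097 mol × 84 g/mol = 92,180 g.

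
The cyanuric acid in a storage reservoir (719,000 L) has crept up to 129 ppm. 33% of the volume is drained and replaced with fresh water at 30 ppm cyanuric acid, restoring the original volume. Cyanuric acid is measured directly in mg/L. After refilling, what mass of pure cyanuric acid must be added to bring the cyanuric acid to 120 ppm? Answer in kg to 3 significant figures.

After draining 33% and refilling: 129 × 0.67 + 30 × 0.33 = 96.33 ppm.
Deficit to target: 120 − 96.33 = 23.67 mg/L.
Mass: 23.67 mg/L × 719,000 L = 17,020 g cyanuric acid.

17.0 kg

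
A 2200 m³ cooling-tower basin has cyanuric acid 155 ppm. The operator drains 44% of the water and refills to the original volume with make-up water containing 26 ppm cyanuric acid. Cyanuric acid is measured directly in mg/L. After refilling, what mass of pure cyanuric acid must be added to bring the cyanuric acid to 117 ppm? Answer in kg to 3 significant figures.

41.3 kg

Volume: 2200 m³ = 2,200,000 L.
After draining 44% and refilling: 155 × 0.56 + 26 × 0.44 = 98.24 ppm.
Deficit to target: 117 − 98.24 = 18.76 mg/L.
Mass: 18.76 mg/L × 2,200,000 L = 41,270 g cyanuric acid.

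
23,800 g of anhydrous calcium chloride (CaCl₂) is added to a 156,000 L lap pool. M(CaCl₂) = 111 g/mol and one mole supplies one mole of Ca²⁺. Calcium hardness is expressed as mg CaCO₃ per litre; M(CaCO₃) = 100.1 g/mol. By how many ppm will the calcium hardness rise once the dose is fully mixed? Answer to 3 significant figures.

138 ppm

Moles of Ca²⁺: 23,800 g ÷ 111 g/mol = 214.4 mol.
As CaCO₃: 214.4 mol × 100.1 g/mol = 21,460 g.
Rise: 21,460 g / 156,000 L × 1000 = 137.6 mg/L.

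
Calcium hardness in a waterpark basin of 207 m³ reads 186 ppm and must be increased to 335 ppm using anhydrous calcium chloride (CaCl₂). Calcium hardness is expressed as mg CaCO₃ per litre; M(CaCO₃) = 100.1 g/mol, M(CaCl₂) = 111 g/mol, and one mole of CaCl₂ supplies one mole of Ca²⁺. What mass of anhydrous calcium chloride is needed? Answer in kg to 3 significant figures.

Volume: 207 m³ = 207,000 L.
Hardness to add: (335 − 186) = 149 mg/L as CaCO₃ × 207,000 L = 30,840 g as CaCO₃.
Moles of Ca²⁺ (1 mol Ca²⁺ ≡ 1 mol CaCO₃): 30,840 / 100.1 g/mol = 308.1 mol.
Mass of CaCl₂: 308.1 × 111 = 34,200 g.

34.2 kg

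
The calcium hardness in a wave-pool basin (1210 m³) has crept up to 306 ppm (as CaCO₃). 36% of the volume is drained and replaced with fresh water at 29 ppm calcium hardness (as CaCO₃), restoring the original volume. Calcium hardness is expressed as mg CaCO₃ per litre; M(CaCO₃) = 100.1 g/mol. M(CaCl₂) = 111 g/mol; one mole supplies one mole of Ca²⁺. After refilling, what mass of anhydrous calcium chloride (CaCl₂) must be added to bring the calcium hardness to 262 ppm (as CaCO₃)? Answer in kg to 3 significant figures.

74.8 kg

Volume: 1210 m³ = 1,210,000 L.
After draining 36% and refilling: 306 × 0.64 + 29 × 0.36 = 206.28 ppm.
Deficit to target: 262 − 206.28 = 55.72 mg/L.
As CaCO₃: 55.72 mg/L × 1,210,000 L = 67,420 g; ÷ 100.1 = 673.5 mol Ca²⁺.
Mass: 673.5 × 111 = 74,760 g.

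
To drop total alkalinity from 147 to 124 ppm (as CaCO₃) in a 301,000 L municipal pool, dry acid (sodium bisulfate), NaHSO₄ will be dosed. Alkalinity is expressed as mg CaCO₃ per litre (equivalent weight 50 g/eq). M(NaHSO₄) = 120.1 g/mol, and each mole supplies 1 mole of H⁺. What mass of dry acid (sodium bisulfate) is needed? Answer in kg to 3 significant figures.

Alkalinity to neutralize: (147 − 124) = 23 mg/L as CaCO₃ × 301,000 L = 6923 g as CaCO₃.
Equivalents of H⁺ required: 6923 ÷ 50 g/eq = 138.5 eq = 138.5 mol NaHSO₄.
Mass of NaHSO₄: 138.5 × 120.1 = 16,630 g.

16.6 kg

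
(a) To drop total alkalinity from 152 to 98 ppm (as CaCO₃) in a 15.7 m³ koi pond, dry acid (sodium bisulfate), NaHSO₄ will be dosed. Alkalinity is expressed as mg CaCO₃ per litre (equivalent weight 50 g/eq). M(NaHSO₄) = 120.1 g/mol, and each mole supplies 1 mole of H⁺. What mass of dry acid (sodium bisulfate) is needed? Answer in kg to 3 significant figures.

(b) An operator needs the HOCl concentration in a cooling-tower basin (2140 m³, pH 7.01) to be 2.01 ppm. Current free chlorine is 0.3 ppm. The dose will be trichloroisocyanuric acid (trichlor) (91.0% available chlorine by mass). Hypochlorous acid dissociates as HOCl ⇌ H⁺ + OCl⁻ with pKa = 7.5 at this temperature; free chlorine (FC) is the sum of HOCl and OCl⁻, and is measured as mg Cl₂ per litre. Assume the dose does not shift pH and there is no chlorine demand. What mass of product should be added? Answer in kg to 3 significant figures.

(a) 2.04 kg; (b) 5.55 kg

(a) Volume: 15.7 m³ = 15,700 L.
(a) Alkalinity to neutralize: (152 − 98) = 54 mg/L as CaCO₃ × 15,700 L = 847.8 g as CaCO₃.
(a) Equivalents of H⁺ required: 847.8 ÷ 50 g/eq = 16.96 eq = 16.96 mol NaHSO₄.
(a) Mass of NaHSO₄: 16.96 × 120.1 = 2036 g.

(b) Volume: 2140 m³ = 2,140,000 L.
(b) [OCl⁻]/[HOCl] = 10^(pH − pKa) = 10^(7.01 − 7.5) = 0.3236; fraction as HOCl = 1/(1 + 0.3236) = 0.7555.
(b) Free chlorine required for 2.01 ppm HOCl: 2.01 / 0.7555 = 2.66 ppm.
(b) FC to add: 2.66 − 0.3 = 2.36 mg/L as Cl₂.
(b) Cl₂ equivalent: 2.36 mg/L × 2,140,000 L = 5051 g.
(b) Product at 91.0% available Cl: 5051 / 0.91 = 5551 g.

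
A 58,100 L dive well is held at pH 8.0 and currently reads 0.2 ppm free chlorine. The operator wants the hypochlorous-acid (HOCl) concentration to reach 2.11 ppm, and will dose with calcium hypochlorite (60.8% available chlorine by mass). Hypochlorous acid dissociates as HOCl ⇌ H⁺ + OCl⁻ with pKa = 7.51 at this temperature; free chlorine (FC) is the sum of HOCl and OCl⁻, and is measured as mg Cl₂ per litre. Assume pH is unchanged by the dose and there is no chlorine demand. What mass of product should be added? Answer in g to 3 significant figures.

[OCl⁻]/[HOCl] = 10^(pH − pKa) = 10^(8.0 − 7.51) = 3.09; fraction as HOCl = 1/(1 + 3.09) = 0.2445.
Free chlorine required for 2.11 ppm HOCl: 2.11 / 0.2445 = 8.631 ppm.
FC to add: 8.631 − 0.2 = 8.431 mg/L as Cl₂.
Cl₂ equivalent: 8.431 mg/L × 58,100 L = 489.8 g.
Product at 60.8% available Cl: 489.8 / 0.608 = 805.6 g.

806 g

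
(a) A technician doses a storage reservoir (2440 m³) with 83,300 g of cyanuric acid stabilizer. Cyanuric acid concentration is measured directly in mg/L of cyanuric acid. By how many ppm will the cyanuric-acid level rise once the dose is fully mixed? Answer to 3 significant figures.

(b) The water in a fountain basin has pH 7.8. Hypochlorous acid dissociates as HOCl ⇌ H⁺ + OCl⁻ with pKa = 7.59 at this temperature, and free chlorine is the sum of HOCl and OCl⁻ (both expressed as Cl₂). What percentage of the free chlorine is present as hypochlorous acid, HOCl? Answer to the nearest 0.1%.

(a) 34.1 ppm; (b) 38.1%

(a) Volume: 2440 m³ = 2,440,000 L.
(a) Rise: 83,300 g / 2,440,000 L × 1000 = 34.14 mg/L.

(b) [OCl⁻]/[HOCl] = 10^(pH − pKa) = 10^(7.8 − 7.59) = 10^0.21 = 1.622.
(b) Fraction as HOCl = 1 / (1 + 1.622) = 0.3814.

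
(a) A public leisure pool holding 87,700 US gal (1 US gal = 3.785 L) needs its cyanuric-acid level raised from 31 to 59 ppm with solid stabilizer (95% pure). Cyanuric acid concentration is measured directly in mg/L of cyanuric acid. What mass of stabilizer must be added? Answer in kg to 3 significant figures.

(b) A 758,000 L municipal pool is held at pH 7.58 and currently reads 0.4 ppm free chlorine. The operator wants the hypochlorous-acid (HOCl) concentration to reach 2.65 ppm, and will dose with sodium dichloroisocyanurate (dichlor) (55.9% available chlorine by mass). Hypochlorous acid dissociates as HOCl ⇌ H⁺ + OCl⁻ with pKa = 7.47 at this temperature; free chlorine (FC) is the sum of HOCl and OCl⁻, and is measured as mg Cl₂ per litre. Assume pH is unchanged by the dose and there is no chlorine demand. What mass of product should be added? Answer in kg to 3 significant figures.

(a) 9.78 kg; (b) 7.68 kg

(a) Volume: 87,700 US gal × 3.785 L/gal = 331,944 L.
(a) CYA to add: (59 − 31) = 28 mg/L × 331,944 L = 9294 g cyanuric acid.
(a) At 95% purity: 9294 / 0.95 = 9784 g product.

(b) [OCl⁻]/[HOCl] = 10^(pH − pKa) = 10^(7.58 − 7.47) = 1.288; fraction as HOCl = 1/(1 + 1.288) = 0.437.
(b) Free chlorine required for 2.65 ppm HOCl: 2.65 / 0.437 = 6.064 ppm.
(b) FC to add: 6.064 − 0.4 = 5.664 mg/L as Cl₂.
(b) Cl₂ equivalent: 5.664 mg/L × 758,000 L = 4293 g.
(b) Product at 55.9% available Cl: 4293 / 0.559 = 7680 g.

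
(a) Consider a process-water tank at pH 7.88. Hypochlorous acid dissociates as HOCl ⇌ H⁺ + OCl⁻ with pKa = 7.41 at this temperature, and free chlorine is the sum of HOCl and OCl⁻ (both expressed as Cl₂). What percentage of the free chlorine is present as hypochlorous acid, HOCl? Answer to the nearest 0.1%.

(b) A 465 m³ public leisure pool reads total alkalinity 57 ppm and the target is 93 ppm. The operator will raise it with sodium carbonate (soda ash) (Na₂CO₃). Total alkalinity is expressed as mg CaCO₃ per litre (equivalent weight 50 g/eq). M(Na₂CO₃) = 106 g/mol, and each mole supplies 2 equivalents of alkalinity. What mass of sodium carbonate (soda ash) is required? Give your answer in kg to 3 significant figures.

(a) [OCl⁻]/[HOCl] = 10^(pH − pKa) = 10^(7.88 − 7.41) = 10^0.47 = 2.951.
(a) Fraction as HOCl = 1 / (1 + 2.951) = 0.2531.

(b) Volume: 465 m³ = 465,000 L.
(b) Alkalinity to add: (93 − 57) = 36 mg/L as CaCO₃ × 465,000 L = 16,740 g as CaCO₃.
(b) Equivalents: 16,740 g ÷ 50 g/eq = 334.8 eq.
(b) Each mole of Na₂CO₃ supplies 2 eq, so 334.8 / 2 = 167.4 mol.
(b) Mass: 167.4 mol × 106 g/mol = 17,740 g.

(a) 25.3%; (b) 17.7 kg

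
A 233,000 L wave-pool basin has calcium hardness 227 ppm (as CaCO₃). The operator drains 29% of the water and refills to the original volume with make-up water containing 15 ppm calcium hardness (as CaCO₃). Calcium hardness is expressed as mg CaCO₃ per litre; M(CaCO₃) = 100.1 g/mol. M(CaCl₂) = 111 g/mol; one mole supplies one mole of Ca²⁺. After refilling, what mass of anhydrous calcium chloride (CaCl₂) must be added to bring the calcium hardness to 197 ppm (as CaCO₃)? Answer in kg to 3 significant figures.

8.13 kg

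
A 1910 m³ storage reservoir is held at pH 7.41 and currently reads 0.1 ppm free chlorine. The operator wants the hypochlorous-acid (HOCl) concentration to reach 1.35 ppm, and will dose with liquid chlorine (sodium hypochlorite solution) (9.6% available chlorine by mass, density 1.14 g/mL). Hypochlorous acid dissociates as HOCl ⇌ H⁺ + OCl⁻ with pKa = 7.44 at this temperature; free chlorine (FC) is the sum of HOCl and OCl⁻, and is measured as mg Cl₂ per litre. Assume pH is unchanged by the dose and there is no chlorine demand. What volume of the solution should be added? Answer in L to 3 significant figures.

43.8 L

Volume: 1910 m³ = 1,910,000 L.
[OCl⁻]/[HOCl] = 10^(pH − pKa) = 10^(7.41 − 7.44) = 0.9333; fraction as HOCl = 1/(1 + 0.9333) = 0.5173.
Free chlorine required for 1.35 ppm HOCl: 1.35 / 0.5173 = 2.61 ppm.
FC to add: 2.61 − 0.1 = 2.51 mg/L as Cl₂.
Cl₂ equivalent: 2.51 mg/L × 1,910,000 L = 4794 g.
Product at 9.6% available Cl: 4794 / 0.096 = 49,940 g.
Volume: 49,940 g ÷ 1.14 g/mL = 43,800 mL.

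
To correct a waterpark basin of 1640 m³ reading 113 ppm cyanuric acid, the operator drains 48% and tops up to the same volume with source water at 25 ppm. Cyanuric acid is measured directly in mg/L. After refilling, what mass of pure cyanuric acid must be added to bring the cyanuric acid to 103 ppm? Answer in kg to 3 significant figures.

52.9 kg

Volume: 1640 m³ = 1,640,000 L.
After draining 48% and refilling: 113 × 0.52 + 25 × 0.48 = 70.76 ppm.
Deficit to target: 103 − 70.76 = 32.24 mg/L.
Mass: 32.24 mg/L × 1,640,000 L = 52,870 g cyanuric acid.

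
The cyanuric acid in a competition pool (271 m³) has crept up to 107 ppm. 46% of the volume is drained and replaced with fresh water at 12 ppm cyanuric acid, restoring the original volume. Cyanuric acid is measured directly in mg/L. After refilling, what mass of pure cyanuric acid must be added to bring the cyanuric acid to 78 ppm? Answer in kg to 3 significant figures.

3.98 kg

Volume: 271 m³ = 271,000 L.
After draining 46% and refilling: 107 × 0.54 + 12 × 0.46 = 63.3 ppm.
Deficit to target: 78 − 63.3 = 14.7 mg/L.
Mass: 14.7 mg/L × 271,000 L = 3984 g cyanuric acid.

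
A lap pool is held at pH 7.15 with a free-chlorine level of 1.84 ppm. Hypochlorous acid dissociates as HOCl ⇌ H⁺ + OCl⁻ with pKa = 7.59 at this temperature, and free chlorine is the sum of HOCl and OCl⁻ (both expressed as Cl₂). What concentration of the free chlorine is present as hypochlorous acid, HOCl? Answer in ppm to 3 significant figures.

1.35 ppm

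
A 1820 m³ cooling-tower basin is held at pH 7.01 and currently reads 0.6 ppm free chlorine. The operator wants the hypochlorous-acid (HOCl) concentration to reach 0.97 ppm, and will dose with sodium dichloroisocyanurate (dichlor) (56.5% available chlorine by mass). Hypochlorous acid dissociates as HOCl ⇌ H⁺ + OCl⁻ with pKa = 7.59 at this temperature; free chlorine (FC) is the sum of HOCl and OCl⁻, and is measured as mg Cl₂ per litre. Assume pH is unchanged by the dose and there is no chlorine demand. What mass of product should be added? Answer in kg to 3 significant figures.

2.01 kg

Volume: 1820 m³ = 1,820,000 L.
[OCl⁻]/[HOCl] = 10^(pH − pKa) = 10^(7.01 − 7.59) = 0.263; fraction as HOCl = 1/(1 + 0.263) = 0.7917.
Free chlorine required for 0.97 ppm HOCl: 0.97 / 0.7917 = 1.225 ppm.
FC to add: 1.225 − 0.6 = 0.6251 mg/L as Cl₂.
Cl₂ equivalent: 0.6251 mg/L × 1,820,000 L = 1138 g.
Product at 56.5% available Cl: 1138 / 0.565 = 2014 g.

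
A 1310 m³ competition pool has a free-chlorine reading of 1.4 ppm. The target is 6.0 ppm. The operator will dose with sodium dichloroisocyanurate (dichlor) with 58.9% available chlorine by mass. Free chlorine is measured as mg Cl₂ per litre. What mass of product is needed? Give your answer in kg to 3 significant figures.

10.2 kg

Volume: 1310 m³ = 1,310,000 L.
Chlorine deficit: 6.0 − 1.4 = 4.6 ppm = 4.6 mg/L as Cl₂.
Cl₂ equivalent needed: 4.6 mg/L × 1,310,000 L = 6,026,000 mg = 6026 g.
Product at 58.9% available chlorine: 6026 / 0.589 = 10,230 g.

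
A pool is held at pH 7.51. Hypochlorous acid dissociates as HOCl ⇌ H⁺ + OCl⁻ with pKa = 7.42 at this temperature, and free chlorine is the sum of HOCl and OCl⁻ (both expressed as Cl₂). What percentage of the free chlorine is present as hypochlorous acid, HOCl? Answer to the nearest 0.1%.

[OCl⁻]/[HOCl] = 10^(pH − pKa) = 10^(7.51 − 7.42) = 10^0.09 = 1.23.
Fraction as HOCl = 1 / (1 + 1.23) = 0.4484.

44.8%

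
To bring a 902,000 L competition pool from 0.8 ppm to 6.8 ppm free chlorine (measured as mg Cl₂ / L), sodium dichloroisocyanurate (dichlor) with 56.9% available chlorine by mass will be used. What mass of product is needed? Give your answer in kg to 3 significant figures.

Chlorine deficit: 6.8 − 0.8 = 6 ppm = 6 mg/L as Cl₂.
Cl₂ equivalent needed: 6 mg/L × 902,000 L = 5,412,000 mg = 5412 g.
Product at 56.9% available chlorine: 5412 / 0.569 = 9511 g.

9.51 kg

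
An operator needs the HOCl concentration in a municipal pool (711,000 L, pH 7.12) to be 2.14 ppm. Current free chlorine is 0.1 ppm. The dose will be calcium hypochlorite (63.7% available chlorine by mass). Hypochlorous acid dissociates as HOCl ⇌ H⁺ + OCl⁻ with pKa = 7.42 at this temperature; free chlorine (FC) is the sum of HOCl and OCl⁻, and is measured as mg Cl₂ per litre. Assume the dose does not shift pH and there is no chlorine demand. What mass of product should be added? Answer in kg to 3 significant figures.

[OCl⁻]/[HOCl] = 10^(pH − pKa) = 10^(7.12 − 7.42) = 0.5012; fraction as HOCl = 1/(1 + 0.5012) = 0.6661.
Free chlorine required for 2.14 ppm HOCl: 2.14 / 0.6661 = 3.213 ppm.
FC to add: 3.213 − 0.1 = 3.113 mg/L as Cl₂.
Cl₂ equivalent: 3.113 mg/L × 711,000 L = 2213 g.
Product at 63.7% available Cl: 2213 / 0.637 = 3474 g.

3.47 kg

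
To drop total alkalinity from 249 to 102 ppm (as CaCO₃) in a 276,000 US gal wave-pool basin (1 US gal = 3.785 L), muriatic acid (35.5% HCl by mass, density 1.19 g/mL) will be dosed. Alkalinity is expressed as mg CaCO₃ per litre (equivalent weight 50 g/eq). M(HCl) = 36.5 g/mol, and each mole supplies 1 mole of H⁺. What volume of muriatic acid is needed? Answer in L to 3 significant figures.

265 L

Volume: 276,000 US gal × 3.785 L/gal = 1,044,660 L.
Alkalinity to neutralize: (249 − 102) = 147 mg/L as CaCO₃ × 1,044,660 L = 153,600 g as CaCO₃.
Equivalents of H⁺ required: 153,600 ÷ 50 g/eq = 3071 eq = 3071 mol HCl.
Mass of HCl: 3071 × 36.5 = 112,100 g.
Mass of 35.5% solution: 112,100 / 0.355 = 315,800 g.
Volume: 315,800 g ÷ 1.19 g/mL = 265,400 mL.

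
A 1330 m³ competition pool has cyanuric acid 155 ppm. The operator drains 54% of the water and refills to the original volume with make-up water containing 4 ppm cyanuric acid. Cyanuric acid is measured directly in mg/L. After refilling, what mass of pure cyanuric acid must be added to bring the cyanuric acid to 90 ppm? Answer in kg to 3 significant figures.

22.0 kg

Volume: 1330 m³ = 1,330,000 L.
After draining 54% and refilling: 155 × 0.46 + 4 × 0.54 = 73.46 ppm.
Deficit to target: 90 − 73.46 = 16.54 mg/L.
Mass: 16.54 mg/L × 1,330,000 L = 22,000 g cyanuric acid.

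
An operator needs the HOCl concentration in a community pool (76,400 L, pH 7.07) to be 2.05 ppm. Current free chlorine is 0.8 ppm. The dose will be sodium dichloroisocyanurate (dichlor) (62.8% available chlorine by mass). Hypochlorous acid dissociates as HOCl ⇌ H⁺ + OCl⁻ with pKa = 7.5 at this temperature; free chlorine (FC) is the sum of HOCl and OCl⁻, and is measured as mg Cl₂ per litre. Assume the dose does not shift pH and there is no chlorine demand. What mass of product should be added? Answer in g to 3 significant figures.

[OCl⁻]/[HOCl] = 10^(pH − pKa) = 10^(7.07 − 7.5) = 0.3715; fraction as HOCl = 1/(1 + 0.3715) = 0.7291.
Free chlorine required for 2.05 ppm HOCl: 2.05 / 0.7291 = 2.812 ppm.
FC to add: 2.812 − 0.8 = 2.012 mg/L as Cl₂.
Cl₂ equivalent: 2.012 mg/L × 76,400 L = 153.7 g.
Product at 62.8% available Cl: 153.7 / 0.628 = 244.7 g.

245 g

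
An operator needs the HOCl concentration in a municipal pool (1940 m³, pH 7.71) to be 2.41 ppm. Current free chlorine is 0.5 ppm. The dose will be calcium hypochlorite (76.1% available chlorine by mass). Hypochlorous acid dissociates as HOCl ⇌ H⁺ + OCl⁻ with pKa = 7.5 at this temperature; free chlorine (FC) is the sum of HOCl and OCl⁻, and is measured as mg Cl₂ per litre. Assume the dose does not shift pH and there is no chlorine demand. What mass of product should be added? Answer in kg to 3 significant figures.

Volume: 1940 m³ = 1,940,000 L.
[OCl⁻]/[HOCl] = 10^(pH − pKa) = 10^(7.71 − 7.5) = 1.622; fraction as HOCl = 1/(1 + 1.622) = 0.3814.
Free chlorine required for 2.41 ppm HOCl: 2.41 / 0.3814 = 6.319 ppm.
FC to add: 6.319 − 0.5 = 5.819 mg/L as Cl₂.
Cl₂ equivalent: 5.819 mg/L × 1,940,000 L = 11,290 g.
Product at 76.1% available Cl: 11,290 / 0.761 = 14,830 g.

14.8 kg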